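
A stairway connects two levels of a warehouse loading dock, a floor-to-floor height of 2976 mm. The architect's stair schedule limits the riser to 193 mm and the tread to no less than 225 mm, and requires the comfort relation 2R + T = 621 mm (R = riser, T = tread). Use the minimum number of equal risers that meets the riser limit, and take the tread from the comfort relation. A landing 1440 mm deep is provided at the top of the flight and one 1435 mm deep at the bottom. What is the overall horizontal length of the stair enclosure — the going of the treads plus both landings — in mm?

6610 mm

⌈2976/193⌉ = 16 risers.
R = 2976 ÷ 16 = 186 mm.
From 2R + T = 621: T = 621 − 372 = 249 mm.
Treads = 16 − 1 = 15; going = 15 × 249 = 3735 mm.
Add landings: 3735 + 1440 + 1435 = 6610 mm.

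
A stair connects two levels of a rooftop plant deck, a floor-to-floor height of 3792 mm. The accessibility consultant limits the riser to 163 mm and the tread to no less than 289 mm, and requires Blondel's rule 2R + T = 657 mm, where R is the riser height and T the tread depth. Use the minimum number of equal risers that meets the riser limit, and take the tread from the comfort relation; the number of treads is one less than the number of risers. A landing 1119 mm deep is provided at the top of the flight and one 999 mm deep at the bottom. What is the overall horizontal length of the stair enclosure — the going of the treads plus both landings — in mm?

9961 mm

At most 163 each: 3792/163 = 23.26, giving 24 risers.
Each riser is 3792/24 = 158 mm (≤ 163 mm).
From 2R + T = 657: T = 657 − 316 = 341 mm.
Going = (24 − 1) × 341 = 7843 mm.
Add landings: 7843 + 1119 + 999 = 9961 mm.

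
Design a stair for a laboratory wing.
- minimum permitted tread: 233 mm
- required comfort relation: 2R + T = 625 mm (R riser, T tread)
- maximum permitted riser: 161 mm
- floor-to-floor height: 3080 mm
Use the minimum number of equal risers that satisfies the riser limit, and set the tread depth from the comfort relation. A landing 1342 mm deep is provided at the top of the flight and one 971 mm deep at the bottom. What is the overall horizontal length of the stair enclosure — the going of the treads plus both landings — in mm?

3080 / 161 = 19.130 → round up to 20 risers.
R = 3080 ÷ 20 = 154 mm.
T = 625 − 2·154 = 317 mm, which satisfies the 233 mm minimum.
Going = (20 − 1) × 317 = 6023 mm.
Enclosure = 6023 + 1342 + 971 = 8336 mm.

8336 mm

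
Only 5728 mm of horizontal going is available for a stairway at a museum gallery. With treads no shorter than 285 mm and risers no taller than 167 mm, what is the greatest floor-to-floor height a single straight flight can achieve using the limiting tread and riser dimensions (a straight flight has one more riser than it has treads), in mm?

5728 / 285 = 20.10, so 20 treads fit.
Risers = treads + 1 = 21.
Maximum height = 21 × 167 = 3507 mm.

3507 mm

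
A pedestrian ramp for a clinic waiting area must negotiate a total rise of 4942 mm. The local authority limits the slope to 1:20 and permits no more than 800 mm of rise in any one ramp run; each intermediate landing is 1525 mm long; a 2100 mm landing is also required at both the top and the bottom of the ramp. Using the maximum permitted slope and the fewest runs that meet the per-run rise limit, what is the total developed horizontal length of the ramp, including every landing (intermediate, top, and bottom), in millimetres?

112190 mm

4942 / 800 = 6.178 → round up to 7 ramp runs. That means 6 intermediate landings.
Ramp run (horizontal) at 1:20: 4942 × 20 = 98840 mm.
6 intermediate landings contribute 6 × 1525 = 9150 mm.
Top and bottom landings: 2 × 2100 = 4200 mm.
Total = 98840 + 9150 + 4200 = 112190 mm.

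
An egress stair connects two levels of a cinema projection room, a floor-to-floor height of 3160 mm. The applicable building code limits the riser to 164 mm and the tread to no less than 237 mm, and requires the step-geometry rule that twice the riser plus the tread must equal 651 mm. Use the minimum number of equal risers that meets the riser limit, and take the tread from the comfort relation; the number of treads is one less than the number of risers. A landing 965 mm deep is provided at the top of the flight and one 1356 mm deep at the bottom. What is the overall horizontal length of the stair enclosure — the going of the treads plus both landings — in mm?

At most 164 each: 3160/164 = 19.27, giving 20 risers.
Riser R = 3160 / 20 = 158 mm, within the 164 mm limit.
T = 651 − 2·158 = 335 mm, which satisfies the 237 mm minimum.
Treads = 20 − 1 = 19; going = 19 × 335 = 6365 mm.
Enclosure = 6365 + 965 + 1356 = 8686 mm.

8686 mm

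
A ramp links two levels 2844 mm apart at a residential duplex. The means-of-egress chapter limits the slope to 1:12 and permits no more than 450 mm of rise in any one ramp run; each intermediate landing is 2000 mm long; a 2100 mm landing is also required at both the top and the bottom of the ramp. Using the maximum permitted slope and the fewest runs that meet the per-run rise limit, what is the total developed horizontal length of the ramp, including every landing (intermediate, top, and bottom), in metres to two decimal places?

At most 450 each: 2844/450 = 6.32, giving 7 ramp runs. That means 6 intermediate landings.
Ramp run (horizontal) at 1:12: 2844 × 12 = 34128 mm.
Intermediate landings: 6 × 2000 = 12000 mm.
Top and bottom landings: 2 × 2100 = 4200 mm.
Total = 34128 + 12000 + 4200 = 50328 mm.
= 50.33 m.

50.33 m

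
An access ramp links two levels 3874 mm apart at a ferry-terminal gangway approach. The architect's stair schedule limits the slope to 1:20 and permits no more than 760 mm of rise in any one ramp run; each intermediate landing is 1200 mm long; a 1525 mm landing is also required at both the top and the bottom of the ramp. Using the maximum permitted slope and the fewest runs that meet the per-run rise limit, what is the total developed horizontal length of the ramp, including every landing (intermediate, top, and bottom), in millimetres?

⌈3874/760⌉ = 6 ramp runs. That means 5 intermediate landings.
Ramp run (horizontal) at 1:20: 3874 × 20 = 77480 mm.
Intermediate landings: 5 × 1200 = 6000 mm.
Top and bottom landings: 2 × 1525 = 3050 mm.
Total = 77480 + 6000 + 3050 = 86530 mm.

86530 mm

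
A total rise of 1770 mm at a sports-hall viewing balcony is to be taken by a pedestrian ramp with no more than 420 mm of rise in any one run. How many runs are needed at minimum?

5 runs

1770 / 420 = 4.214 → round up to 5 ramp runs.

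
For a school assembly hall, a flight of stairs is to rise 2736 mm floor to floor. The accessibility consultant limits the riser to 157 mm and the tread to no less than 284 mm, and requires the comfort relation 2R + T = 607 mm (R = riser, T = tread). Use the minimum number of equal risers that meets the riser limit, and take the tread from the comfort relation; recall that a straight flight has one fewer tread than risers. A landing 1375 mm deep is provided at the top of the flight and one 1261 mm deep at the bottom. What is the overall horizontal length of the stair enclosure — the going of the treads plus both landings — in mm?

⌈2736/157⌉ = 18 risers.
Each riser is 2736/18 = 152 mm (≤ 157 mm).
From 2R + T = 607: T = 607 − 304 = 303 mm.
18 risers give 17 treads; going = 17 × 303 = 5151 mm.
Enclosure = 5151 + 1375 + 1261 = 7787 mm.

7787 mm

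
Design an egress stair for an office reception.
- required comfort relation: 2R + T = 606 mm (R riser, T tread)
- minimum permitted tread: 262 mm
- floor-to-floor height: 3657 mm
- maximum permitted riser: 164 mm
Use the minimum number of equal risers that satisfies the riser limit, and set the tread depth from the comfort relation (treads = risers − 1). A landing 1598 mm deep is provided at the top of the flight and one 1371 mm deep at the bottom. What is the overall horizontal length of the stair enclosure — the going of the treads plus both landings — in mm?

3657 / 164 = 22.30, so 23 risers are needed.
R = 3657 ÷ 23 = 159 mm.
From 2R + T = 606: T = 606 − 318 = 288 mm.
Going = (23 − 1) × 288 = 6336 mm.
Add landings: 6336 + 1598 + 1371 = 9305 mm.

9305 mm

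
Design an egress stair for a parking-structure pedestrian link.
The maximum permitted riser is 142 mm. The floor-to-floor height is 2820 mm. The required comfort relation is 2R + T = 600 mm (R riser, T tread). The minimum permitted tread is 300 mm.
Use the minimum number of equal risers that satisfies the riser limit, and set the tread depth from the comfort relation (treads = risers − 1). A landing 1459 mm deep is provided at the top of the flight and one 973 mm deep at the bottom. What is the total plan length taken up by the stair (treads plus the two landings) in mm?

2820 / 142 = 19.86, so 20 risers are needed.
Each riser is 2820/20 = 141 mm (≤ 142 mm).
T = 600 − 2·141 = 318 mm, which satisfies the 300 mm minimum.
Going = (20 − 1) × 318 = 6042 mm.
Add landings: 6042 + 1459 + 973 = 8474 mm.

8474 mm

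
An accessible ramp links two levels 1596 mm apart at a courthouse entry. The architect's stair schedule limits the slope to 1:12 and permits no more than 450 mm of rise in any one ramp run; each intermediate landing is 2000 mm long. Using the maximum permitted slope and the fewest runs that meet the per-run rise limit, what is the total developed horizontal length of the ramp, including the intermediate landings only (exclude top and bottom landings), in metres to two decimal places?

At most 450 each: 1596/450 = 3.55, giving 4 ramp runs. That means 3 intermediate landings.
Horizontal run for 1596 mm of rise at 1:12 is 1596 × 12 = 19152 mm.
Intermediate landings: 3 × 2000 = 6000 mm.
Developed length = 19152 + 6000 = 25152 mm.
= 25.15 m.

25.15 m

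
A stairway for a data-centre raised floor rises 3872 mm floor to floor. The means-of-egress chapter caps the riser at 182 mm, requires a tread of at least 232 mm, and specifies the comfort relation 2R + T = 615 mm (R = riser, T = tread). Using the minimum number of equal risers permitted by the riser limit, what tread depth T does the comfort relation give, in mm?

263 mm

⌈3872/182⌉ = 22 risers.
R = 3872 ÷ 22 = 176 mm.
Tread T = 615 − 2 × 176 = 263 mm (≥ 232 mm).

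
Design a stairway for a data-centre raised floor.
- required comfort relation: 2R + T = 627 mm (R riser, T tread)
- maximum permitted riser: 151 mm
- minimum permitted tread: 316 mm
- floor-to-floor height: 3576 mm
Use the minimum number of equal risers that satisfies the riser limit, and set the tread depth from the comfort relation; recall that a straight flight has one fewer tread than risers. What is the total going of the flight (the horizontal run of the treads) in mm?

⌈3576/151⌉ = 24 risers.
Each riser is 3576/24 = 149 mm (≤ 151 mm).
T = 627 − 2·149 = 329 mm, which satisfies the 316 mm minimum.
24 risers give 23 treads; going = 23 × 329 = 7567 mm.

7567 mm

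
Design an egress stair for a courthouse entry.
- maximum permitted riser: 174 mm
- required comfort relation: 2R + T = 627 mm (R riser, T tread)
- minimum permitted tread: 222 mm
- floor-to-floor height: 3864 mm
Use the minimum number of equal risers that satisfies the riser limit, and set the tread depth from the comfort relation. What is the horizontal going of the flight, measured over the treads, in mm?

3864 / 174 = 22.21, so 23 risers are needed.
R = 3864 ÷ 23 = 168 mm.
From 2R + T = 627: T = 627 − 336 = 291 mm.
23 risers give 22 treads; going = 22 × 291 = 6402 mm.

6402 mm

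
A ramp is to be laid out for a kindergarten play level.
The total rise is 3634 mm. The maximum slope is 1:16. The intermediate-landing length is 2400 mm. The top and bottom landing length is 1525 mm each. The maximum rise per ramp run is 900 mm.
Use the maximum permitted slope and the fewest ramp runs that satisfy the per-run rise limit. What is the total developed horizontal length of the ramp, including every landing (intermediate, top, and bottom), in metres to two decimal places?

70.79 m

⌈3634/900⌉ = 5 ramp runs. That means 4 intermediate landings.
Ramp run (horizontal) at 1:16: 3634 × 16 = 58144 mm.
4 intermediate landings contribute 4 × 2400 = 9600 mm.
Top and bottom landings: 2 × 1525 = 3050 mm.
Total = 58144 + 9600 + 3050 = 70794 mm.
= 70.79 m.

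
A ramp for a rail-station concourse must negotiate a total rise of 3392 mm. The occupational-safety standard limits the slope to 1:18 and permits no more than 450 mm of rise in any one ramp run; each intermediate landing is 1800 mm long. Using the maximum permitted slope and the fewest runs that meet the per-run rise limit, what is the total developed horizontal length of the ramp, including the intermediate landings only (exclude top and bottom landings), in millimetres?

73656 mm

3392 / 450 = 7.538 → round up to 8 ramp runs. That means 7 intermediate landings.
Horizontal run for 3392 mm of rise at 1:18 is 3392 × 18 = 61056 mm.
Intermediate landings: 7 × 1800 = 12600 mm.
Developed length = 61056 + 12600 = 73656 mm.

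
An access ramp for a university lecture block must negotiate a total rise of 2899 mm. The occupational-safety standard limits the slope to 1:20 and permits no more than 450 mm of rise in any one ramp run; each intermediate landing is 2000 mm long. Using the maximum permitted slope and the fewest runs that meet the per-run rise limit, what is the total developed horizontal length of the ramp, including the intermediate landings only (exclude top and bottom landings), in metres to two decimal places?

69.98 m

2899 / 450 = 6.442 → round up to 7 ramp runs. That means 6 intermediate landings.
Ramp run (horizontal) at 1:20: 2899 × 20 = 57980 mm.
6 intermediate landings contribute 6 × 2000 = 12000 mm.
Developed length = 57980 + 12000 = 69980 mm.
= 69.98 m.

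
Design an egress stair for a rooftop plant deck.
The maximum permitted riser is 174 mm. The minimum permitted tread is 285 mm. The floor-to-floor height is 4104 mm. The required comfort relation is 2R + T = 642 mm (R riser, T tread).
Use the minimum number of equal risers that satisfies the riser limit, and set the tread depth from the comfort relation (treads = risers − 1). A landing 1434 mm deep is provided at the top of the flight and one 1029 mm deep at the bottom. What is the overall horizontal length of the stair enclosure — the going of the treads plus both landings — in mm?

9363 mm

⌈4104/174⌉ = 24 risers.
R = 4104 ÷ 24 = 171 mm.
T = 642 − 2·171 = 300 mm, which satisfies the 285 mm minimum.
Treads = 24 − 1 = 23; going = 23 × 300 = 6900 mm.
Enclosure = 6900 + 1434 + 1029 = 9363 mm.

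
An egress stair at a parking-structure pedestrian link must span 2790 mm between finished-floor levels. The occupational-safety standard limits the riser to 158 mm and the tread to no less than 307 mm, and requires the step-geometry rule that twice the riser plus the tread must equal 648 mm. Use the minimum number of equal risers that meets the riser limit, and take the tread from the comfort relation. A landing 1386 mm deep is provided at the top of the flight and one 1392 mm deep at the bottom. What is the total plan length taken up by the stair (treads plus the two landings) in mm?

8524 mm

2790 / 158 = 17.658 → round up to 18 risers.
Each riser is 2790/18 = 155 mm (≤ 158 mm).
T = 648 − 2·155 = 338 mm, which satisfies the 307 mm minimum.
Going = (18 − 1) × 338 = 5746 mm.
Add landings: 5746 + 1386 + 1392 = 8524 mm.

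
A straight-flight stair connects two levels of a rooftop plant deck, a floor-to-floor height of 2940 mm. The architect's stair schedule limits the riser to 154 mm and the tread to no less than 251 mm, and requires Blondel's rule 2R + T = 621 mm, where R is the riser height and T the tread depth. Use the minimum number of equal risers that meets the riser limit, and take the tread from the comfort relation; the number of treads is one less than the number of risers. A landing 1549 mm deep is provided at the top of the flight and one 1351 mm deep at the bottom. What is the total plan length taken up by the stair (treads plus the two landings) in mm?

9113 mm

2940 / 154 = 19.091 → round up to 20 risers.
Riser R = 2940 / 20 = 147 mm, within the 154 mm limit.
T = 621 − 2·147 = 327 mm, which satisfies the 251 mm minimum.
Treads = 20 − 1 = 19; going = 19 × 327 = 6213 mm.
Add landings: 6213 + 1549 + 1351 = 9113 mm.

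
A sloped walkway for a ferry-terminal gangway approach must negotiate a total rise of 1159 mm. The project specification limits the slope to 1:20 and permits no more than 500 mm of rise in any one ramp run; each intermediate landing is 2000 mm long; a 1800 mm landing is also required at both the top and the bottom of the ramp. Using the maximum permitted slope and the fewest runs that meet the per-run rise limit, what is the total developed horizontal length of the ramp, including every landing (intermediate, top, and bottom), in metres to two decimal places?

1159 / 500 = 2.318 → round up to 3 ramp runs. That means 2 intermediate landings.
Horizontal run for 1159 mm of rise at 1:20 is 1159 × 20 = 23180 mm.
Intermediate landings: 2 × 2000 = 4000 mm.
Top and bottom landings: 2 × 1800 = 3600 mm.
Total = 23180 + 4000 + 3600 = 30780 mm.
= 30.78 m.

30.78 m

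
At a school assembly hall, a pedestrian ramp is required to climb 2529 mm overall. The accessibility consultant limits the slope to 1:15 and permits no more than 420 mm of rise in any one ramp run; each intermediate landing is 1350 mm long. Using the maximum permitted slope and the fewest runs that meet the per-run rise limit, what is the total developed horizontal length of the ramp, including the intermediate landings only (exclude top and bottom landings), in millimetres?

At most 420 each: 2529/420 = 6.02, giving 7 ramp runs. That means 6 intermediate landings.
Ramp run (horizontal) at 1:15: 2529 × 15 = 37935 mm.
Intermediate landings: 6 × 1350 = 8100 mm.
Developed length = 37935 + 8100 = 46035 mm.

46035 mm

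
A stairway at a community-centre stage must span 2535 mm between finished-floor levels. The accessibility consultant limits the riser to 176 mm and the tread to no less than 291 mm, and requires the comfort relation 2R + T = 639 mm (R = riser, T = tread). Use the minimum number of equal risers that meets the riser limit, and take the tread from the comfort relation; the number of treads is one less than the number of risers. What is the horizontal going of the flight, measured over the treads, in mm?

4214 mm

⌈2535/176⌉ = 15 risers.
R = 2535 ÷ 15 = 169 mm.
From 2R + T = 639: T = 639 − 338 = 301 mm.
Treads = 15 − 1 = 14; going = 14 × 301 = 4214 mm.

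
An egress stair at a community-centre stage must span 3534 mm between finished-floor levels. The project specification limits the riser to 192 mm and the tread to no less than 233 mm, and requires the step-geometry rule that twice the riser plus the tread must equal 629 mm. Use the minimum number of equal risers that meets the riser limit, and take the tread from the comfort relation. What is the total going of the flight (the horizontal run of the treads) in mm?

4626 mm

3534 / 192 = 18.406 → round up to 19 risers.
Each riser is 3534/19 = 186 mm (≤ 192 mm).
Tread T = 629 − 2 × 186 = 257 mm (≥ 233 mm).
Treads = 19 − 1 = 18; going = 18 × 257 = 4626 mm.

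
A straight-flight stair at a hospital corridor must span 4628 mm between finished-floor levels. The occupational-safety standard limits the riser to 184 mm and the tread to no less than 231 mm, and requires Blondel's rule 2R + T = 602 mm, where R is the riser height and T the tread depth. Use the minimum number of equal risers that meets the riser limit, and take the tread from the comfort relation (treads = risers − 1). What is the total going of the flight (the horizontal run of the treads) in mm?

4628 / 184 = 25.152 → round up to 26 risers.
Each riser is 4628/26 = 178 mm (≤ 184 mm).
T = 602 − 2·178 = 246 mm, which satisfies the 231 mm minimum.
Treads = 26 − 1 = 25; going = 25 × 246 = 6150 mm.

6150 mm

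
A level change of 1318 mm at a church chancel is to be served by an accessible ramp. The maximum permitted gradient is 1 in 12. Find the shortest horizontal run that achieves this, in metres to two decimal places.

At 1:12 the run is 12 × 1318 = 15816 mm.
15816 mm = 15.82 m.

15.82 m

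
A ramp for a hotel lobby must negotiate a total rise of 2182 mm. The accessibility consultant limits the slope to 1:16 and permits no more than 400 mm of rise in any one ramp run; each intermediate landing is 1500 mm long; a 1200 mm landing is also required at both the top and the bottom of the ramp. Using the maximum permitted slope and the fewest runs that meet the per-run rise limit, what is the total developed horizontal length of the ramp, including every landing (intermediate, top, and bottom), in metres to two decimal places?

⌈2182/400⌉ = 6 ramp runs. That means 5 intermediate landings.
Ramp run (horizontal) at 1:16: 2182 × 16 = 34912 mm.
Intermediate landings: 5 × 1500 = 7500 mm.
Top and bottom landings: 2 × 1200 = 2400 mm.
Total = 34912 + 7500 + 2400 = 44812 mm.
= 44.81 m.

44.81 m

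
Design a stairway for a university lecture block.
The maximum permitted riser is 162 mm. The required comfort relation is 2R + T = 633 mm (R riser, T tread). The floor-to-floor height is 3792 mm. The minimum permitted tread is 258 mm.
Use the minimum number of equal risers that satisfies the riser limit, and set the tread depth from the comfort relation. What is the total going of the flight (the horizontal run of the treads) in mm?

⌈3792/162⌉ = 24 risers.
R = 3792 ÷ 24 = 158 mm.
From 2R + T = 633: T = 633 − 316 = 317 mm.
24 risers give 23 treads; going = 23 × 317 = 7291 mm.

7291 mm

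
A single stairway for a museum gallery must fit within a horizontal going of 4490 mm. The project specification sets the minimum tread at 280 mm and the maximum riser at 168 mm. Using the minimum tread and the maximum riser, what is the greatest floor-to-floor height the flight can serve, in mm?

4490 / 280 = 16.04, so 16 treads fit.
Risers = treads + 1 = 17.
Maximum height = 17 × 168 = 2856 mm.

2856 mm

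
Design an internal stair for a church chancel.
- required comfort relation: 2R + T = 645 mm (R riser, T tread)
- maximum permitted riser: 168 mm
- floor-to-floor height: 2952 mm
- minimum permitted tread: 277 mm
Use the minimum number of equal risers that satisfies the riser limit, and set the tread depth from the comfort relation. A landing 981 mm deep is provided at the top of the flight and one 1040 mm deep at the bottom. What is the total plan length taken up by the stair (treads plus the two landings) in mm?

2952 / 168 = 17.57, so 18 risers are needed.
R = 2952 ÷ 18 = 164 mm.
From 2R + T = 645: T = 645 − 328 = 317 mm.
Treads = 18 − 1 = 17; going = 17 × 317 = 5389 mm.
Enclosure = 5389 + 981 + 1040 = 7410 mm.

7410 mm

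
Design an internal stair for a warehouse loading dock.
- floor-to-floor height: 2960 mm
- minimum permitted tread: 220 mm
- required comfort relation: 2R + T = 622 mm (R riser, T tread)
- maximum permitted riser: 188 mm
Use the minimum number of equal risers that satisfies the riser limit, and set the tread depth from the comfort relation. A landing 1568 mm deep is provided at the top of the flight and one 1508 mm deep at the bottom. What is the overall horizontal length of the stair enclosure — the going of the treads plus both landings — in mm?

2960 / 188 = 15.745 → round up to 16 risers.
Each riser is 2960/16 = 185 mm (≤ 188 mm).
Tread T = 622 − 2 × 185 = 252 mm (≥ 220 mm).
16 risers give 15 treads; going = 15 × 252 = 3780 mm.
Add landings: 3780 + 1568 + 1508 = 6856 mm.

6856 mm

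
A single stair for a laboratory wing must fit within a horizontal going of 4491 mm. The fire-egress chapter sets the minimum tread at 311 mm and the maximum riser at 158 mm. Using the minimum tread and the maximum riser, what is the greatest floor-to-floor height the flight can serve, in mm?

Treads that fit: ⌊4491 / 311⌋ = 14.
Risers = treads + 1 = 15.
Maximum height = 15 × 158 = 2370 mm.

2370 mm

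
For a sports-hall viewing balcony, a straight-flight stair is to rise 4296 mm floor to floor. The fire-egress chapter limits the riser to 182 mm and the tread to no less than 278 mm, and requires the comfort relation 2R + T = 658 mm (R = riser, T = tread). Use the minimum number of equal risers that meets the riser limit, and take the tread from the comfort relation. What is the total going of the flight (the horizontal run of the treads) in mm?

At most 182 each: 4296/182 = 23.60, giving 24 risers.
Each riser is 4296/24 = 179 mm (≤ 182 mm).
Tread T = 658 − 2 × 179 = 300 mm (≥ 278 mm).
Treads = 24 − 1 = 23; going = 23 × 300 = 6900 mm.

6900 mm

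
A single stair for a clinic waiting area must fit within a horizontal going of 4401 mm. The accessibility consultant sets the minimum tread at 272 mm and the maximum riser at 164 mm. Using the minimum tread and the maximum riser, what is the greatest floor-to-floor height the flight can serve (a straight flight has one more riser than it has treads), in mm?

4401 / 272 = 16.18, so 16 treads fit.
Risers = treads + 1 = 17.
Maximum height = 17 × 164 = 2788 mm.

2788 mm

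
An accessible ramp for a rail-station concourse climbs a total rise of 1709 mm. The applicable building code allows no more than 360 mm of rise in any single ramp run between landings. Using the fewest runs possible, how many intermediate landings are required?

4 intermediate landings

⌈1709/360⌉ = 5 ramp runs.
5 runs are separated by 4 intermediate landings.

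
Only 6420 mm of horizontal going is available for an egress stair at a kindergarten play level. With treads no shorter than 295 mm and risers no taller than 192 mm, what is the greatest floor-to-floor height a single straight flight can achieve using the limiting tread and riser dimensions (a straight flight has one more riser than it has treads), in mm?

4224 mm

6420 / 295 = 21.76, so 21 treads fit.
Risers = treads + 1 = 22.
Maximum height = 22 × 192 = 4224 mm.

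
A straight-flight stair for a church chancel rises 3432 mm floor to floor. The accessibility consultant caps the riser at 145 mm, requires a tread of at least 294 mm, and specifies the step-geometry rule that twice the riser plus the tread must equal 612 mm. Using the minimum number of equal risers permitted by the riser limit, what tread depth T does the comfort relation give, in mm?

3432 / 145 = 23.669 → round up to 24 risers.
Each riser is 3432/24 = 143 mm (≤ 145 mm).
T = 612 − 2·143 = 326 mm, which satisfies the 294 mm minimum.

326 mm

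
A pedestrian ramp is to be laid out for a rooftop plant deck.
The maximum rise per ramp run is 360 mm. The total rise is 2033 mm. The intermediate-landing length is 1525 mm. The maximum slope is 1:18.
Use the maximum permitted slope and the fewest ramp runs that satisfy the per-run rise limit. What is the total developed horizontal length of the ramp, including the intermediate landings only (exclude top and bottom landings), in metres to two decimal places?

44.22 m

At most 360 each: 2033/360 = 5.65, giving 6 ramp runs. That means 5 intermediate landings.
Horizontal run for 2033 mm of rise at 1:18 is 2033 × 18 = 36594 mm.
5 intermediate landings contribute 5 × 1525 = 7625 mm.
Total developed length = 36594 + 7625 = 44219 mm.
= 44.22 m.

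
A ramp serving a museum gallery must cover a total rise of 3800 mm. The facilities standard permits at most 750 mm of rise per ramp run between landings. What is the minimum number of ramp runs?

6 runs

At most 750 each: 3800/750 = 5.07, giving 6 ramp runs.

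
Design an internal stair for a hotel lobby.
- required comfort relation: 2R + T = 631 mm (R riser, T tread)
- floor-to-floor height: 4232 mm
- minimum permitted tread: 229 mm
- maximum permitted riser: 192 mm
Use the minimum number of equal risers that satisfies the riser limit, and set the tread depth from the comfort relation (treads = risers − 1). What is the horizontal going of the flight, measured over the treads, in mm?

5786 mm

4232 / 192 = 22.042 → round up to 23 risers.
Riser R = 4232 / 23 = 184 mm, within the 192 mm limit.
Tread T = 631 − 2 × 184 = 263 mm (≥ 229 mm).
Going = (23 − 1) × 263 = 5786 mm.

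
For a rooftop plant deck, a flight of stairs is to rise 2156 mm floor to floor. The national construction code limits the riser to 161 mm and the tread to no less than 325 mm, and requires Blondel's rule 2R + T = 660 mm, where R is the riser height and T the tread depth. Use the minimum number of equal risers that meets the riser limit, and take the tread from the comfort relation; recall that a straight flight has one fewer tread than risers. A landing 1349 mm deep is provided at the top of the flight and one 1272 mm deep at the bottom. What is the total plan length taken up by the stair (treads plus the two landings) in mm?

⌈2156/161⌉ = 14 risers.
Each riser is 2156/14 = 154 mm (≤ 161 mm).
From 2R + T = 660: T = 660 − 308 = 352 mm.
Treads = 14 − 1 = 13; going = 13 × 352 = 4576 mm.
Add landings: 4576 + 1349 + 1272 = 7197 mm.

7197 mm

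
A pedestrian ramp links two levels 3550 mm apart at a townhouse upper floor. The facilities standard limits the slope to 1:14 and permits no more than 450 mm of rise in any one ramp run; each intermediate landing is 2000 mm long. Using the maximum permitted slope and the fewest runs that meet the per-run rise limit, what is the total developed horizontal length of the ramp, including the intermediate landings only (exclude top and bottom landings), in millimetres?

3550 / 450 = 7.89, so 8 ramp runs are needed. That means 7 intermediate landings.
Horizontal run for 3550 mm of rise at 1:14 is 3550 × 14 = 49700 mm.
7 intermediate landings contribute 7 × 2000 = 14000 mm.
Total developed length = 49700 + 14000 = 63700 mm.

63700 mm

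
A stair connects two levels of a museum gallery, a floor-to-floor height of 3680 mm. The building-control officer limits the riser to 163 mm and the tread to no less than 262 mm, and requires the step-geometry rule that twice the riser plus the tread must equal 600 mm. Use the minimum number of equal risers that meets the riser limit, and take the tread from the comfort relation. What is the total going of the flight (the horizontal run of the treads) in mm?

3680 / 163 = 22.577 → round up to 23 risers.
Each riser is 3680/23 = 160 mm (≤ 163 mm).
From 2R + T = 600: T = 600 − 320 = 280 mm.
Going = (23 − 1) × 280 = 6160 mm.

6160 mm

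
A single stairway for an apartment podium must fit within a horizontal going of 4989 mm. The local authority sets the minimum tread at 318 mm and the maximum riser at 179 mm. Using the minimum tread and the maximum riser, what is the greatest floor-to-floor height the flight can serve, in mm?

2864 mm

4989 / 318 = 15.69, so 15 treads fit.
Risers = treads + 1 = 16.
Maximum height = 16 × 179 = 2864 mm.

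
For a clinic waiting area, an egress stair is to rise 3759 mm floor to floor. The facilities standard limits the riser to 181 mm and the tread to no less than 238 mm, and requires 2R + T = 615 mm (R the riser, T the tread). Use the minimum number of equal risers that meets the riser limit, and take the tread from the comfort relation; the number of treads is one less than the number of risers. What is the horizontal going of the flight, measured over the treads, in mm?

5140 mm

At most 181 each: 3759/181 = 20.77, giving 21 risers.
R = 3759 ÷ 21 = 179 mm.
Tread T = 615 − 2 × 179 = 257 mm (≥ 238 mm).
Treads = 21 − 1 = 20; going = 20 × 257 = 5140 mm.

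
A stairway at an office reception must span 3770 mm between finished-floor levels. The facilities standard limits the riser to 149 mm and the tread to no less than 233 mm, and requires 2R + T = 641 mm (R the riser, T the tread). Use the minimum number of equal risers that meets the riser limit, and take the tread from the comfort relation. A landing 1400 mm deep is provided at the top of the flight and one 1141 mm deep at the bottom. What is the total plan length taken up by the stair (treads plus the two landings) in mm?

11316 mm

At most 149 each: 3770/149 = 25.30, giving 26 risers.
R = 3770 ÷ 26 = 145 mm.
Tread T = 641 − 2 × 145 = 351 mm (≥ 233 mm).
26 risers give 25 treads; going = 25 × 351 = 8775 mm.
Enclosure = 8775 + 1400 + 1141 = 11316 mm.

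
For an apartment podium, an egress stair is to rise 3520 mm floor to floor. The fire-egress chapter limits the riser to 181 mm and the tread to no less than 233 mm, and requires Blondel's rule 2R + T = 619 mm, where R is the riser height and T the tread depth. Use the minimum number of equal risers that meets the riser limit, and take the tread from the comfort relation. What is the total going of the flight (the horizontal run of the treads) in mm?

5073 mm

3520 / 181 = 19.448 → round up to 20 risers.
R = 3520 ÷ 20 = 176 mm.
From 2R + T = 619: T = 619 − 352 = 267 mm.
20 risers give 19 treads; going = 19 × 267 = 5073 mm.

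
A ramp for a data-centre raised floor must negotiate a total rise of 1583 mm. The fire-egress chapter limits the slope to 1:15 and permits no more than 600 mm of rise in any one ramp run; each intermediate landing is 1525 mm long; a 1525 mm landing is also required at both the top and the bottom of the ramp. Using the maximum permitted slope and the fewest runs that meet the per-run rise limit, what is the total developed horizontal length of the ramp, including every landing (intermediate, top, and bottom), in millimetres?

29845 mm

⌈1583/600⌉ = 3 ramp runs. That means 2 intermediate landings.
Horizontal run for 1583 mm of rise at 1:15 is 1583 × 15 = 23745 mm.
2 intermediate landings contribute 2 × 1525 = 3050 mm.
Top and bottom landings: 2 × 1525 = 3050 mm.
Total = 23745 + 3050 + 3050 = 29845 mm.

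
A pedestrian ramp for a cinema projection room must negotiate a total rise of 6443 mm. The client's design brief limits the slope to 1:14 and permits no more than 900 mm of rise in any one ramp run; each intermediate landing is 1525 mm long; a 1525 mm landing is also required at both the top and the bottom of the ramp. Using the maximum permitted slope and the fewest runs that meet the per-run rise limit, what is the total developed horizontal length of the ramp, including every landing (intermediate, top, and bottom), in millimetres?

⌈6443/900⌉ = 8 ramp runs. That means 7 intermediate landings.
Ramp run (horizontal) at 1:14: 6443 × 14 = 90202 mm.
Intermediate landings: 7 × 1525 = 10675 mm.
Top and bottom landings: 2 × 1525 = 3050 mm.
Total = 90202 + 10675 + 3050 = 103927 mm.

103927 mm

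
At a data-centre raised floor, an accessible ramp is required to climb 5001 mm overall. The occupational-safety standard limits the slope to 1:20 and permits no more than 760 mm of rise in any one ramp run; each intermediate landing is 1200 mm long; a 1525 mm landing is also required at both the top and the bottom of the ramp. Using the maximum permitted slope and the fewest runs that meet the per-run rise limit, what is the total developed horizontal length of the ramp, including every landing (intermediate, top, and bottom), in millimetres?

⌈5001/760⌉ = 7 ramp runs. That means 6 intermediate landings.
Horizontal run for 5001 mm of rise at 1:20 is 5001 × 20 = 100020 mm.
6 intermediate landings contribute 6 × 1200 = 7200 mm.
Top and bottom landings: 2 × 1525 = 3050 mm.
Total = 100020 + 7200 + 3050 = 110270 mm.

110270 mm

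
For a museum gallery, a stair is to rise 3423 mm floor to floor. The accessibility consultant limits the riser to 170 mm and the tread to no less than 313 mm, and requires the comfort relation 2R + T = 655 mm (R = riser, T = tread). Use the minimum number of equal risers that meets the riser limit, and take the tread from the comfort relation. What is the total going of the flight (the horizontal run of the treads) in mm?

3423 / 170 = 20.14, so 21 risers are needed.
Each riser is 3423/21 = 163 mm (≤ 170 mm).
Tread T = 655 − 2 × 163 = 329 mm (≥ 313 mm).
Going = (21 − 1) × 329 = 6580 mm.

6580 mm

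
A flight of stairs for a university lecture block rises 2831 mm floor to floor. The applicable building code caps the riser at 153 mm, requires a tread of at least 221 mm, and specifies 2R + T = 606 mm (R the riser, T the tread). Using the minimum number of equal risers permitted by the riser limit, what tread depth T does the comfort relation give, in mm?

308 mm

2831 / 153 = 18.503 → round up to 19 risers.
R = 2831 ÷ 19 = 149 mm.
T = 606 − 2·149 = 308 mm, which satisfies the 221 mm minimum.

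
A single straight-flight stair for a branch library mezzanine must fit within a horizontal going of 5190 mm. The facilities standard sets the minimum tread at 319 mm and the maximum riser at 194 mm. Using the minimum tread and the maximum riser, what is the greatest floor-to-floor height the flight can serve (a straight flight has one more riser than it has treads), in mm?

Treads that fit: ⌊5190 / 319⌋ = 16.
Risers = treads + 1 = 17.
Maximum height = 17 × 194 = 3298 mm.

3298 mm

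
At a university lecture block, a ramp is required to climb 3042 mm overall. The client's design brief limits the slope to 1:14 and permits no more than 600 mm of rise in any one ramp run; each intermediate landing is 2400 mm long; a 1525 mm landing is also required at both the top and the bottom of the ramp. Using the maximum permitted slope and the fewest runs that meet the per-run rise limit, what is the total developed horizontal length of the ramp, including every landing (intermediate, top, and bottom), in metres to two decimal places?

57.64 m

At most 600 each: 3042/600 = 5.07, giving 6 ramp runs. That means 5 intermediate landings.
Horizontal run for 3042 mm of rise at 1:14 is 3042 × 14 = 42588 mm.
5 intermediate landings contribute 5 × 2400 = 12000 mm.
Top and bottom landings: 2 × 1525 = 3050 mm.
Total = 42588 + 12000 + 3050 = 57638 mm.
= 57.64 m.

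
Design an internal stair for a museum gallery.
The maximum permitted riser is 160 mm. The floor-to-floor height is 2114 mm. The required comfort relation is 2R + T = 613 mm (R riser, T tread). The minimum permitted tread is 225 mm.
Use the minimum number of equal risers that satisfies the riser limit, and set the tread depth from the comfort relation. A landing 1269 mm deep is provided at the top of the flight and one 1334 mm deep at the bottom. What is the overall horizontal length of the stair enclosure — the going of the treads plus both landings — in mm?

2114 / 160 = 13.213 → round up to 14 risers.
Riser R = 2114 / 14 = 151 mm, within the 160 mm limit.
T = 613 − 2·151 = 311 mm, which satisfies the 225 mm minimum.
Treads = 14 − 1 = 13; going = 13 × 311 = 4043 mm.
Enclosure = 4043 + 1269 + 1334 = 6646 mm.

6646 mm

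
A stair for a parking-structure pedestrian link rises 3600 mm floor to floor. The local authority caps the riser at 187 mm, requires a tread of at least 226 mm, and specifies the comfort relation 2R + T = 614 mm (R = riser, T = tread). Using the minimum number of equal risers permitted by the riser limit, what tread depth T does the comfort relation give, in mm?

254 mm

3600 / 187 = 19.251 → round up to 20 risers.
Riser R = 3600 / 20 = 180 mm, within the 187 mm limit.
T = 614 − 2·180 = 254 mm, which satisfies the 226 mm minimum.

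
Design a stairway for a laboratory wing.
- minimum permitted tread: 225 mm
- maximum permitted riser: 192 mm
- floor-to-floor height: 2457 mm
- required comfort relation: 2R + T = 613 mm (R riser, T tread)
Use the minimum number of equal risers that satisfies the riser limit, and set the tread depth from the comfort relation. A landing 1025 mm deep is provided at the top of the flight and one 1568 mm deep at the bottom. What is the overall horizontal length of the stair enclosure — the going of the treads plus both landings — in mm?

⌈2457/192⌉ = 13 risers.
Riser R = 2457 / 13 = 189 mm, within the 192 mm limit.
Tread T = 613 − 2 × 189 = 235 mm (≥ 225 mm).
Going = (13 − 1) × 235 = 2820 mm.
Enclosure = 2820 + 1025 + 1568 = 5413 mm.

5413 mm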